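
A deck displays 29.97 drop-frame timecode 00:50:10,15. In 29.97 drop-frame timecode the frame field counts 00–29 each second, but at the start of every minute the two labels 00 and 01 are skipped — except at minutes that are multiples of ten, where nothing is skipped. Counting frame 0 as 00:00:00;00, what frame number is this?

90225

Complete 10-minute blocks: 5, each 17982 frames → 89910.
Remaining 0 whole minutes in the current block: 0 frames.
Within the current minute: 10 × 30 + 15 = 315. Total = 89910 + 0 + 315 = 90225.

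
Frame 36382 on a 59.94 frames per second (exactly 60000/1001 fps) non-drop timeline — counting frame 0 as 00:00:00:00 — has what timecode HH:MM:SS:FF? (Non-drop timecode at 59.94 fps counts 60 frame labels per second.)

36382 ÷ 60 = 606 full seconds, remainder 22 frames.
606 s = 0 h 10 min 6 s.
Timecode: 00:10:06:22.

00:10:06:22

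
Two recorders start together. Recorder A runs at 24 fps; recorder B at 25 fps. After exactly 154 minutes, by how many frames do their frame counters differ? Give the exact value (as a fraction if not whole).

9240 frames

154 min = 9240 s.
A emits 24 × 9240 = 221760 frames; B emits 25 × 9240 = 231000.
Difference = 9240 frames; B is ahead of A.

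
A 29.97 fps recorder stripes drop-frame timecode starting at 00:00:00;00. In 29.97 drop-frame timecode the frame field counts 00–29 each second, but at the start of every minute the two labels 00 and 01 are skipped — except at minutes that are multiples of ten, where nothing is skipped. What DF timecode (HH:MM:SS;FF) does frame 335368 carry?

03:06:30;04

Each 10-minute DF block holds 10 × 60 × 30 − 9 × 2 = 17982 frames. 335368 ÷ 17982 → 18 full blocks, remainder 11692.
Within the partial block the first minute is 1800 frames and each further minute 1798, so 6 further minute boundaries passed. Total skipped labels = 18 × 18 + 2 × 6 = 336.
Non-drop label index = 335368 + 336 = 335704; at 30 labels/s that is 03:06:30:04, i.e. DF 03:06:30;04.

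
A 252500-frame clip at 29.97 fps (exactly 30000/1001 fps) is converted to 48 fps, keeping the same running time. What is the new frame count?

404404 frames

Target frames = source frames × (target rate / source rate) = 252500 × (48)/(30000/1001) = 252500 × 1001/625 = 404404.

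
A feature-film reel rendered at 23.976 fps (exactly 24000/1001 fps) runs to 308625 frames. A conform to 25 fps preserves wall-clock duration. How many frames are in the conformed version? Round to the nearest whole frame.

321806 frames

Frames at target rate = 308625 × (25) / (24000/1001) = 20595575/64 ≈ 321805.859.
Nearest whole frame: 321806.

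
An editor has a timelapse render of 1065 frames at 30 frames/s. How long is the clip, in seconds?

35.5 seconds

Running time = 1065 / (30) = 35.5 s.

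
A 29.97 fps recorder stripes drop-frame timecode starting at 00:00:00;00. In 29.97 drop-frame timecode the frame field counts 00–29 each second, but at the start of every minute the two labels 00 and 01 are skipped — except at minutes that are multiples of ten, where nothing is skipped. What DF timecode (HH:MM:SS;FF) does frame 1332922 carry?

Each 10-minute DF block holds 10 × 60 × 30 − 9 × 2 = 17982 frames. 1332922 ÷ 17982 → 74 full blocks, remainder 2254.
Within the partial block the first minute is 1800 frames and each further minute 1798, so 1 further minute boundary passed. Total skipped labels = 18 × 74 + 2 × 1 = 1334.
Non-drop label index = 1332922 + 1334 = 1334256; at 30 labels/s that is 12:21:15:06, i.e. DF 12:21:15;06.

12:21:15;06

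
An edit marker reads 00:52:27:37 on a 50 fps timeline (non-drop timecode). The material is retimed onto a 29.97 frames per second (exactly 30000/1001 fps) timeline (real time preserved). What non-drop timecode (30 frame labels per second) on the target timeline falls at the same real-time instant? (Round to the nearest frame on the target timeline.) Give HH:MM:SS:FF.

Source frame index: (0×3600 + 52×60 + 27) × 50 + 37 = 157387.
Real time: 157387 / (50) = 157387/50 s.
Target frame: (157387/50) × (30000/1001) = 94432200/1001 ≈ 94337.862 → 94338.
At 30 labels/s: frame 94338 → 00:52:24:18.

00:52:24:18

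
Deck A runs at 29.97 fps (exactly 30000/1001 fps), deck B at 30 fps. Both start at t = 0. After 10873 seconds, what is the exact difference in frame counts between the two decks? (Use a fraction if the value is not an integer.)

326190/1001 frames

A emits 30000/1001 × 10873 = 326190000/1001 frames; B emits 30 × 10873 = 326190.
Difference = 326190/1001 frames (≈ 325.8641); B is ahead of A.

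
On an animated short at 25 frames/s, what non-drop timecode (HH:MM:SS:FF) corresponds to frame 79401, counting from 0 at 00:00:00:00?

00:52:56:01

79401 ÷ 25 = 3176 full seconds, remainder 1 frame.
3176 s = 0 h 52 min 56 s.
Timecode: 00:52:56:01.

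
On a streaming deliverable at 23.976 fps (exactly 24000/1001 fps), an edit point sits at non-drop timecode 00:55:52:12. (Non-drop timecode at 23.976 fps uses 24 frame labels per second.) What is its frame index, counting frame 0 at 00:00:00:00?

Total seconds to the label: (0 × 3600 + 55 × 60 + 52) = 3352.
Frame index = 3352 × 24 + 12 = 80460.

80460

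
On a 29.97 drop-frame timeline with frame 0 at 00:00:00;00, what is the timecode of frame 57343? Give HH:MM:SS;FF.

Ten DF minutes hold 17982 frames, so frame 57343 lies in block 3 (frames 53946–71927) with 3397 frames into that block.
The block's first minute is 1800 frames and the rest 1798 each; 3397 frames reaches minute 1, so 3 × 18 + 1 × 2 = 56 labels have been skipped so far.
Adding those back, label number 57343 + 56 = 57399 at 30 labels/s is 1913 s + 9 f = 0 h 31 min 53 s frame 9, i.e. 00:31:53;09.

00:31:53;09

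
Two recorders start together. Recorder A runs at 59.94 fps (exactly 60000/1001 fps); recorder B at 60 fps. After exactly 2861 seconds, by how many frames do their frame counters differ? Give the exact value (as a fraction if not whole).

A emits 60000/1001 × 2861 = 171660000/1001 frames; B emits 60 × 2861 = 171660.
Difference = 171660/1001 frames (≈ 171.4885); B is ahead of A.

171660/1001 frames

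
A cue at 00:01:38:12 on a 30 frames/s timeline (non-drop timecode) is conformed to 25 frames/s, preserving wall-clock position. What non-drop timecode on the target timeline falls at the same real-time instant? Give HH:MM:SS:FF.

00:01:38:10

Source frame index: (0×3600 + 1×60 + 38) × 30 + 12 = 2952.
Real time: 2952 / (30) = 492/5 s.
Target frame: (492/5) × (25) = 2460.
At 25 labels/s: frame 2460 → 00:01:38:10.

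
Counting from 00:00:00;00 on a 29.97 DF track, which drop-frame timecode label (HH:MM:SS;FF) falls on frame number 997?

00:00:33;07

Ten DF minutes hold 17982 frames, so frame 997 lies in block 0 (frames 0–17981) with 997 frames into that block.
The block's first minute is 1800 frames and the rest 1798 each; 997 frames reaches minute 0, so 0 × 18 + 0 × 2 = 0 labels have been skipped so far.
Adding those back, label number 997 + 0 = 997 at 30 labels/s is 33 s + 7 f = 0 h 0 min 33 s frame 7, i.e. 00:00:33;07.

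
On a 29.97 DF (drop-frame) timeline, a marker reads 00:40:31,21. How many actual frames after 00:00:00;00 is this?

Complete 10-minute blocks: 4, each 17982 frames → 71928.
Remaining 0 whole minutes in the current block: 0 frames.
Within the current minute: 31 × 30 + 21 = 951. Total = 71928 + 0 + 951 = 72879.

72879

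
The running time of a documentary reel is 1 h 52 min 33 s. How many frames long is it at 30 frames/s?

1 h 52 min 33 s = 6753 s.
Frames = 6753 × 30 = 202590.

202590 frames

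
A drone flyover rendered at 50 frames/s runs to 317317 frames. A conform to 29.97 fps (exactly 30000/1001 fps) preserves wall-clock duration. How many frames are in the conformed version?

Target frames = source frames × (target rate / source rate) = 317317 × (30000/1001)/(50) = 317317 × 600/1001 = 190200.

190200 frames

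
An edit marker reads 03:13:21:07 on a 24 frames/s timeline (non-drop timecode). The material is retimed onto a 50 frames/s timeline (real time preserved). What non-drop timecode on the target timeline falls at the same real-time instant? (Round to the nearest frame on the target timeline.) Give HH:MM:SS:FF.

03:13:21:15

Source frame index: (3×3600 + 13×60 + 21) × 24 + 7 = 278431.
Real time: 278431 / (24) = 278431/24 s.
Target frame: (278431/24) × (50) = 6960775/12 ≈ 580064.583 → 580065.
At 50 labels/s: frame 580065 → 03:13:21:15.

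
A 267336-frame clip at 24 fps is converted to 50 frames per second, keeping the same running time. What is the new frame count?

Target frames = source frames × (target rate / source rate) = 267336 × (50)/(24) = 267336 × 25/12 = 556950.

556950 frames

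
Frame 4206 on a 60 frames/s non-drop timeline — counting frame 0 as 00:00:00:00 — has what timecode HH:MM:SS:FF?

00:01:10:06

4206 ÷ 60 = 70 full seconds, remainder 6 frames.
70 s = 0 h 1 min 10 s.
Timecode: 00:01:10:06.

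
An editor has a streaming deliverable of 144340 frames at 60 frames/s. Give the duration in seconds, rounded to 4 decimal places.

2405.6667 seconds

Running time = 144340 × 1/60 = 7217/3 s ≈ 2405.6667 s.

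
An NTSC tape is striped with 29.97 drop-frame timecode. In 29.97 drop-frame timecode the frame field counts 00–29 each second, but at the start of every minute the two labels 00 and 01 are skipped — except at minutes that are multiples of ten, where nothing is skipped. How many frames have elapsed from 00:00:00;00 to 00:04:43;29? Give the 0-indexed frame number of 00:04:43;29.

8511

Complete 10-minute blocks: 0, each 17982 frames → 0.
Remaining 4 whole minutes in the current block: 1800 + 3 × 1798 = 7194 frames.
Within the current minute: 43 × 30 + 29 − 2 = 1317 (labels ;00/;01 skipped at this minute). Total = 0 + 7194 + 1317 = 8511.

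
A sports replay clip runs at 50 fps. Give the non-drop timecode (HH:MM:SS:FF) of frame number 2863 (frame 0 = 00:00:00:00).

00:00:57:13

2863 ÷ 50 = 57 full seconds, remainder 13 frames.
57 s = 0 h 0 min 57 s.
Timecode: 00:00:57:13.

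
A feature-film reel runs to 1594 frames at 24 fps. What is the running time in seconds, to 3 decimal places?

66.417 seconds

Running time = 1594 × 1/24 = 797/12 s ≈ 66.417 s.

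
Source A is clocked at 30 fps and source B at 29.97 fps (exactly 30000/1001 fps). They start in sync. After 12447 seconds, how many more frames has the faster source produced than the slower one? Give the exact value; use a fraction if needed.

373410/1001 frames

A emits 30 × 12447 = 373410 frames; B emits 30000/1001 × 12447 = 373410000/1001.
Difference = 373410/1001 frames (≈ 373.0370); B is behind A.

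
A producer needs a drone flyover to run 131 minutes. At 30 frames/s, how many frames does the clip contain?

235800 frames

131 min = 7860 s.
Frames = 7860 × 30 = 235800.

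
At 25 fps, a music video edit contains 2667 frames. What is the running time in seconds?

Running time = 2667 / (25) = 106.68 s.

106.68 seconds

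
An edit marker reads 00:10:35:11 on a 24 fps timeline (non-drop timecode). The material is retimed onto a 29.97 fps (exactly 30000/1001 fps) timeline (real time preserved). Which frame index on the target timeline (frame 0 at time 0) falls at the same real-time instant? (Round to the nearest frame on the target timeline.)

Source frame index: (0×3600 + 10×60 + 35) × 24 + 11 = 15251.
Real time: 15251 / (24) = 15251/24 s.
Target frame: (15251/24) × (30000/1001) = 19063750/1001 ≈ 19044.705 → 19045.

frame 19045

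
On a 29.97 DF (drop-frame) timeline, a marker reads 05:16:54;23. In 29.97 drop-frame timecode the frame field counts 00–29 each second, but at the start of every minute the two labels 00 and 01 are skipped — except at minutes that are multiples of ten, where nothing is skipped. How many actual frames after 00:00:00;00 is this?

Complete 10-minute blocks: 31, each 17982 frames → 557442.
Remaining 6 whole minutes in the current block: 1800 + 5 × 1798 = 10790 frames.
Within the current minute: 54 × 30 + 23 − 2 = 1641 (labels ;00/;01 skipped at this minute). Total = 557442 + 10790 + 1641 = 569873.

569873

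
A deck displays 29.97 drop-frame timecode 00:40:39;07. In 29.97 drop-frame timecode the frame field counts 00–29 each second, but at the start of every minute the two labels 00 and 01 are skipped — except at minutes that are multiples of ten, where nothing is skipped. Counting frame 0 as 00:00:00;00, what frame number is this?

Complete 10-minute blocks: 4, each 17982 frames → 71928.
Remaining 0 whole minutes in the current block: 0 frames.
Within the current minute: 39 × 30 + 7 = 1177. Total = 71928 + 0 + 1177 = 73105.

73105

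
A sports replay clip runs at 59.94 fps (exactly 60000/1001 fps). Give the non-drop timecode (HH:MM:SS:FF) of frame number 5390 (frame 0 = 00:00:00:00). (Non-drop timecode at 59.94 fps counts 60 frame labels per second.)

00:01:29:50

5390 ÷ 60 = 89 full seconds, remainder 50 frames.
89 s = 0 h 1 min 29 s.
Timecode: 00:01:29:50.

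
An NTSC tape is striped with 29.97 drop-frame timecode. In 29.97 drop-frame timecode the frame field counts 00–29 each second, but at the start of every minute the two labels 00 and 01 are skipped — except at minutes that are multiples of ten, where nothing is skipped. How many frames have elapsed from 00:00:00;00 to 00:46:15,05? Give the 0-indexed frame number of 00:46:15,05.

As if non-drop at 30 labels/s: (0 × 3600 + 46 × 60 + 15) × 30 + 5 = 83255.
Minute boundaries passed: 46; those not divisible by 10: 46 − 4 = 42; dropped labels = 2 × 42 = 84.
Actual frame index = 83255 − 84 = 83171.

83171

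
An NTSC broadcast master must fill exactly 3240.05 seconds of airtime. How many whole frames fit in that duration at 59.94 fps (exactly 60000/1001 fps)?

Frames = 3240.05 × 60000/1001 = 17673000/91 ≈ 194208.7912.
Complete frames: 194208.

194208 frames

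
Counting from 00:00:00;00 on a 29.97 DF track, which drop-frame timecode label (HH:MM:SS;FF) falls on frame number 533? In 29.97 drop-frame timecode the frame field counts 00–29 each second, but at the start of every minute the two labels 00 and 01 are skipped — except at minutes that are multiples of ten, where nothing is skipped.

00:00:17;23

Ten DF minutes hold 17982 frames, so frame 533 lies in block 0 (frames 0–17981) with 533 frames into that block.
The block's first minute is 1800 frames and the rest 1798 each; 533 frames reaches minute 0, so 0 × 18 + 0 × 2 = 0 labels have been skipped so far.
Adding those back, label number 533 + 0 = 533 at 30 labels/s is 17 s + 23 f = 0 h 0 min 17 s frame 23, i.e. 00:00:17;23.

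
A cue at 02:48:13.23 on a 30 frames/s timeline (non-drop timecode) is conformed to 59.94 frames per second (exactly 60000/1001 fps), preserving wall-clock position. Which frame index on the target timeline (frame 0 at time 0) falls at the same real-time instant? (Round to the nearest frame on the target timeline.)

frame 605021

Source frame index: (2×3600 + 48×60 + 13) × 30 + 23 = 302813.
Real time: 302813 / (30) = 302813/30 s.
Target frame: (302813/30) × (60000/1001) = 86518000/143 ≈ 605020.979 → 605021.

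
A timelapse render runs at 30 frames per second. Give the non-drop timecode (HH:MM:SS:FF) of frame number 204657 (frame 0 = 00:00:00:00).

204657 ÷ 30 = 6821 full seconds, remainder 27 frames.
6821 s = 1 h 53 min 41 s.
Timecode: 01:53:41:27.

01:53:41:27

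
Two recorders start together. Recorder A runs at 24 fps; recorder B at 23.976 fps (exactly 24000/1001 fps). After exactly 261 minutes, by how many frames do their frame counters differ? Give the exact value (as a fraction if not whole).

261 min = 15660 s.
A emits 24 × 15660 = 375840 frames; B emits 24000/1001 × 15660 = 375840000/1001.
Difference = 375840/1001 frames (≈ 375.4645); B is behind A.

375840/1001 frames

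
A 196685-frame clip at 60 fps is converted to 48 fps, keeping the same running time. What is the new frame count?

157348 frames

Target frames = source frames × (target rate / source rate) = 196685 × (48)/(60) = 196685 × 4/5 = 157348.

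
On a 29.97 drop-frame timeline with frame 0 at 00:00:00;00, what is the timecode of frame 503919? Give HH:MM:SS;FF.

04:40:14;03

Each 10-minute DF block holds 10 × 60 × 30 − 9 × 2 = 17982 frames. 503919 ÷ 17982 → 28 full blocks, remainder 423.
Within the partial block the first minute is 1800 frames and each further minute 1798, so 0 further minute boundaries passed. Total skipped labels = 18 × 28 + 2 × 0 = 504.
Non-drop label index = 503919 + 504 = 504423; at 30 labels/s that is 04:40:14:03, i.e. DF 04:40:14;03.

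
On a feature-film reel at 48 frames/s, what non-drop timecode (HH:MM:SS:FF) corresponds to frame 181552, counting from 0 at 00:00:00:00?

181552 ÷ 48 = 3782 full seconds, remainder 16 frames.
3782 s = 1 h 3 min 2 s.
Timecode: 01:03:02:16.

01:03:02:16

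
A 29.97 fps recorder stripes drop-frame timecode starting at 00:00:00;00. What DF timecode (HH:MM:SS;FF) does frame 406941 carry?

Ten DF minutes hold 17982 frames, so frame 406941 lies in block 22 (frames 395604–413585) with 11337 frames into that block.
The block's first minute is 1800 frames and the rest 1798 each; 11337 frames reaches minute 6, so 22 × 18 + 6 × 2 = 408 labels have been skipped so far.
Adding those back, label number 406941 + 408 = 407349 at 30 labels/s is 13578 s + 9 f = 3 h 46 min 18 s frame 9, i.e. 03:46:18;09.

03:46:18;09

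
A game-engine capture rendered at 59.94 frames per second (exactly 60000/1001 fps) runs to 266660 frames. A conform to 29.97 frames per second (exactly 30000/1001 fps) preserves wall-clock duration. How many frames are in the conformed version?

Target frames = source frames × (target rate / source rate) = 266660 × (30000/1001)/(60000/1001) = 266660 × 1/2 = 133330.

133330 frames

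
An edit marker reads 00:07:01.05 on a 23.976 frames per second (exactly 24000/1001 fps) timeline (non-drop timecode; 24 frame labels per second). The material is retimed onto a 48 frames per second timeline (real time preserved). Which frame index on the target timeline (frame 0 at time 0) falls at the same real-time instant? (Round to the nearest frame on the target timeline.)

frame 20238

Source frame index: (0×3600 + 7×60 + 1) × 24 + 5 = 10109.
Real time: 10109 / (24000/1001) = 10119109/24000 s.
Target frame: (10119109/24000) × (48) = 10119109/500 ≈ 20238.218 → 20238.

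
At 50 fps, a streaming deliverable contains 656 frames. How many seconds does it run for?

Running time = 656 / (50) = 13.12 s.

13.12 seconds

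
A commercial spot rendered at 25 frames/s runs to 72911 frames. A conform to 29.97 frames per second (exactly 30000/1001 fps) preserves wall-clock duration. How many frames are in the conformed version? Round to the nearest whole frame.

87406 frames

Frames at target rate = 72911 × (30000/1001) / (25) = 87493200/1001 ≈ 87405.794.
Nearest whole frame: 87406.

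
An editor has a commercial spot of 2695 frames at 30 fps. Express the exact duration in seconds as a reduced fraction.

539/6 seconds

Running time = 2695 ÷ (30) = 2695 × 1/30 = 539/6 s.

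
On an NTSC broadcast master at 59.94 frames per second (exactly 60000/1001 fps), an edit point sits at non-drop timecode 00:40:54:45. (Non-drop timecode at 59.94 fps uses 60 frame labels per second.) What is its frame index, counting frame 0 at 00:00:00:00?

frame 147285

Total seconds to the label: (0 × 3600 + 40 × 60 + 54) = 2454.
Frame index = 2454 × 60 + 45 = 147285.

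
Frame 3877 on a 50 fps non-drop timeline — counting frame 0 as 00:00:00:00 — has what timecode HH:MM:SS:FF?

3877 ÷ 50 = 77 full seconds, remainder 27 frames.
77 s = 0 h 1 min 17 s.
Timecode: 00:01:17:27.

00:01:17:27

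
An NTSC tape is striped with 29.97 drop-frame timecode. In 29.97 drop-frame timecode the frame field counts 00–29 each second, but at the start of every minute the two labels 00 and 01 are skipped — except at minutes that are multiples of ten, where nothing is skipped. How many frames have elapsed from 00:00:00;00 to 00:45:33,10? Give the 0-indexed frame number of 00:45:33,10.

81918

Complete 10-minute blocks: 4, each 17982 frames → 71928.
Remaining 5 whole minutes in the current block: 1800 + 4 × 1798 = 8992 frames.
Within the current minute: 33 × 30 + 10 − 2 = 998 (labels ;00/;01 skipped at this minute). Total = 71928 + 8992 + 998 = 81918.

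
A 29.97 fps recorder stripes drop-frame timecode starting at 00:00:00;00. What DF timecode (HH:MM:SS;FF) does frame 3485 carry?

Each 10-minute DF block holds 10 × 60 × 30 − 9 × 2 = 17982 frames. 3485 ÷ 17982 → 0 full blocks, remainder 3485.
Within the partial block the first minute is 1800 frames and each further minute 1798, so 1 further minute boundary passed. Total skipped labels = 18 × 0 + 2 × 1 = 2.
Non-drop label index = 3485 + 2 = 3487; at 30 labels/s that is 00:01:56:07, i.e. DF 00:01:56;07.

00:01:56;07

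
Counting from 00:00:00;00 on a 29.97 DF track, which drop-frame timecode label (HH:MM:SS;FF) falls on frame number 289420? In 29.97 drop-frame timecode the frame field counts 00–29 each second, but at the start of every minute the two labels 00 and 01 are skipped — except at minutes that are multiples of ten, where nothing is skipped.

Each 10-minute DF block holds 10 × 60 × 30 − 9 × 2 = 17982 frames. 289420 ÷ 17982 → 16 full blocks, remainder 1708.
Within the partial block the first minute is 1800 frames and each further minute 1798, so 0 further minute boundaries passed. Total skipped labels = 18 × 16 + 2 × 0 = 288.
Non-drop label index = 289420 + 288 = 289708; at 30 labels/s that is 02:40:56:28, i.e. DF 02:40:56;28.

02:40:56;28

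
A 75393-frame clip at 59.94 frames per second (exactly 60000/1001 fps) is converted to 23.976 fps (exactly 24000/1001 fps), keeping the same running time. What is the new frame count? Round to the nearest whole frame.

Frames at target rate = 75393 × (24000/1001) / (60000/1001) = 150786/5 ≈ 30157.200.
Nearest whole frame: 30157.

30157 frames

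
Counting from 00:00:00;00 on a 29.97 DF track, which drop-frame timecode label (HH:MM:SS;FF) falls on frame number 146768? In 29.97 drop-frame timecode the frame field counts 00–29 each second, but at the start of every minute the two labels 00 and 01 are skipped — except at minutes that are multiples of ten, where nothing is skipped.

01:21:37;04

Ten DF minutes hold 17982 frames, so frame 146768 lies in block 8 (frames 143856–161837) with 2912 frames into that block.
The block's first minute is 1800 frames and the rest 1798 each; 2912 frames reaches minute 1, so 8 × 18 + 1 × 2 = 146 labels have been skipped so far.
Adding those back, label number 146768 + 146 = 146914 at 30 labels/s is 4897 s + 4 f = 1 h 21 min 37 s frame 4, i.e. 01:21:37;04.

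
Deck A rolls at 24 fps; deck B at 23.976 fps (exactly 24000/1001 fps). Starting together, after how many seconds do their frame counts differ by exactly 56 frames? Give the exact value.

The gap grows by |24000/1001 − 24| = 24/1001 frames per second.
Time for a 56-frame gap: 56 ÷ (24/1001) = 7007/3 s.

7007/3 seconds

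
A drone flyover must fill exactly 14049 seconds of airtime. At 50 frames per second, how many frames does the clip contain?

Frames = 14049 × 50 = 702450.

702450 frames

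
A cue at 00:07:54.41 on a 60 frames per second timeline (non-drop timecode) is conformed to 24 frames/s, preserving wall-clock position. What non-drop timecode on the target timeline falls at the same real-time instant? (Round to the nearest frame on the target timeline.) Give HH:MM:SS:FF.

00:07:54:16

Source frame index: (0×3600 + 7×60 + 54) × 60 + 41 = 28481.
Real time: 28481 / (60) = 28481/60 s.
Target frame: (28481/60) × (24) = 56962/5 ≈ 11392.400 → 11392.
At 24 labels/s: frame 11392 → 00:07:54:16.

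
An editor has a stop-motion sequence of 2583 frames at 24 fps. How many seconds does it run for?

107.625 seconds

Running time = 2583 / (24) = 107.625 s.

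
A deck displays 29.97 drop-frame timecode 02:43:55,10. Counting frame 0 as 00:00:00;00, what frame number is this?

Complete 10-minute blocks: 16, each 17982 frames → 287712.
Remaining 3 whole minutes in the current block: 1800 + 2 × 1798 = 5396 frames.
Within the current minute: 55 × 30 + 10 − 2 = 1658 (labels ;00/;01 skipped at this minute). Total = 287712 + 5396 + 1658 = 294766.

294766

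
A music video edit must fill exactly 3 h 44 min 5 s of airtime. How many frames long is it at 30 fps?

403350 frames

3 h 44 min 5 s = 13445 s.
Frames = 13445 × 30 = 403350.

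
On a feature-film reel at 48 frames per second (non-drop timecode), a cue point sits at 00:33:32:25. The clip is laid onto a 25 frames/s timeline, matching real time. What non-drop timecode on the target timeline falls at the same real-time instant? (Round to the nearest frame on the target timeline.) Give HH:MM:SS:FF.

Source frame index: (0×3600 + 33×60 + 32) × 48 + 25 = 96601.
Real time: 96601 / (48) = 96601/48 s.
Target frame: (96601/48) × (25) = 2415025/48 ≈ 50313.021 → 50313.
At 25 labels/s: frame 50313 → 00:33:32:13.

00:33:32:13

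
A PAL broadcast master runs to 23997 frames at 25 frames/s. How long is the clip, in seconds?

Running time = 23997 / (25) = 959.88 s.

959.88 seconds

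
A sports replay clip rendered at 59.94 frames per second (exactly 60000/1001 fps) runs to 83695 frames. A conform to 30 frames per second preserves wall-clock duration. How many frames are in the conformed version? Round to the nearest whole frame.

41889 frames

Frames at target rate = 83695 × (30) / (60000/1001) = 16755739/400 ≈ 41889.348.
Nearest whole frame: 41889.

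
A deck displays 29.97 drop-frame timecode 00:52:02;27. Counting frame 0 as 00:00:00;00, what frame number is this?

93593

Complete 10-minute blocks: 5, each 17982 frames → 89910.
Remaining 2 whole minutes in the current block: 1800 + 1 × 1798 = 3598 frames.
Within the current minute: 2 × 30 + 27 − 2 = 85 (labels ;00/;01 skipped at this minute). Total = 89910 + 3598 + 85 = 93593.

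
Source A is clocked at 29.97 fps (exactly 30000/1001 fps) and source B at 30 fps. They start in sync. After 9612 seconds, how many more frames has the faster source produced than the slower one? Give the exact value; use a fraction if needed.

A emits 30000/1001 × 9612 = 288360000/1001 frames; B emits 30 × 9612 = 288360.
Difference = 288360/1001 frames (≈ 288.0719); B is ahead of A.

288360/1001 frames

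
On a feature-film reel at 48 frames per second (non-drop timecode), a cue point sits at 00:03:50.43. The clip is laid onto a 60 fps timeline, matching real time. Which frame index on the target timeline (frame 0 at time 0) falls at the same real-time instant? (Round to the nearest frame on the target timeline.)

frame 13854

Source frame index: (0×3600 + 3×60 + 50) × 48 + 43 = 11083.
Real time: 11083 / (48) = 11083/48 s.
Target frame: (11083/48) × (60) = 55415/4 ≈ 13853.750 → 13854.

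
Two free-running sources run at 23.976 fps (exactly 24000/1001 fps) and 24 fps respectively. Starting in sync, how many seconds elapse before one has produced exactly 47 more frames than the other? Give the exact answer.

The gap grows by |24 − 24000/1001| = 24/1001 frames per second.
Time for a 47-frame gap: 47 ÷ (24/1001) = 47047/24 s.

47047/24 seconds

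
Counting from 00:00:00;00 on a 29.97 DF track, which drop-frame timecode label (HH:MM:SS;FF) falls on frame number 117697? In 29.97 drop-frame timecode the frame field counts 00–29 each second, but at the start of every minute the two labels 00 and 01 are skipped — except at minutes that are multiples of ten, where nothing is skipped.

01:05:27;05

Ten DF minutes hold 17982 frames, so frame 117697 lies in block 6 (frames 107892–125873) with 9805 frames into that block.
The block's first minute is 1800 frames and the rest 1798 each; 9805 frames reaches minute 5, so 6 × 18 + 5 × 2 = 118 labels have been skipped so far.
Adding those back, label number 117697 + 118 = 117815 at 30 labels/s is 3927 s + 5 f = 1 h 5 min 27 s frame 5, i.e. 01:05:27;05.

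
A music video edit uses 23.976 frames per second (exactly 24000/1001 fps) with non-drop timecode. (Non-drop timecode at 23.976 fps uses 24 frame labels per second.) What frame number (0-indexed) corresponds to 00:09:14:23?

Total seconds to the label: (0 × 3600 + 9 × 60 + 14) = 554.
Frame index = 554 × 24 + 23 = 13319.

frame 13319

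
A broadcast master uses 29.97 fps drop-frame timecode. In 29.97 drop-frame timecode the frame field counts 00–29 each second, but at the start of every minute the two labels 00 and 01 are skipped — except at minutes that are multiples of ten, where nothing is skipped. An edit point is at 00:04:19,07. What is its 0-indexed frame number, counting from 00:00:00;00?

Complete 10-minute blocks: 0, each 17982 frames → 0.
Remaining 4 whole minutes in the current block: 1800 + 3 × 1798 = 7194 frames.
Within the current minute: 19 × 30 + 7 − 2 = 575 (labels ;00/;01 skipped at this minute). Total = 0 + 7194 + 575 = 7769.

7769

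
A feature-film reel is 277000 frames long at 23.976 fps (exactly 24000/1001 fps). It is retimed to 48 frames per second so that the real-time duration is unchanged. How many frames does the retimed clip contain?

Target frames = source frames × (target rate / source rate) = 277000 × (48)/(24000/1001) = 277000 × 1001/500 = 554554.

554554 frames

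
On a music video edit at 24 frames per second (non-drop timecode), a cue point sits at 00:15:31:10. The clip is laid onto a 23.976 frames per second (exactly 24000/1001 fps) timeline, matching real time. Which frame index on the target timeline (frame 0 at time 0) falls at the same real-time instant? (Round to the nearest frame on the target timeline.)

frame 22332

Source frame index: (0×3600 + 15×60 + 31) × 24 + 10 = 22354.
Real time: 22354 / (24) = 11177/12 s.
Target frame: (11177/12) × (24000/1001) = 22354000/1001 ≈ 22331.668 → 22332.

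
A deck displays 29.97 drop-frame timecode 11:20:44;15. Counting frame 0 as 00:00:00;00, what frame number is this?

1224111

As if non-drop at 30 labels/s: (11 × 3600 + 20 × 60 + 44) × 30 + 15 = 1225335.
Minute boundaries passed: 680; those not divisible by 10: 680 − 68 = 612; dropped labels = 2 × 612 = 1224.
Actual frame index = 1225335 − 1224 = 1224111.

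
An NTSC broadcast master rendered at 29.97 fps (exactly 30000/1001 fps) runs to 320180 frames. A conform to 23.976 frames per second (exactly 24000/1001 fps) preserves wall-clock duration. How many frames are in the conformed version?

256144 frames

Frames at target rate = 320180 × (24000/1001) / (30000/1001) = 256144.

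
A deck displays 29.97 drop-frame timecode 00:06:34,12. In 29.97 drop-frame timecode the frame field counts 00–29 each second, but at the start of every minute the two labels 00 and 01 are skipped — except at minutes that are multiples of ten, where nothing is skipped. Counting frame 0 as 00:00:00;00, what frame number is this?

11820

As if non-drop at 30 labels/s: (0 × 3600 + 6 × 60 + 34) × 30 + 12 = 11832.
Minute boundaries passed: 6; those not divisible by 10: 6 − 0 = 6; dropped labels = 2 × 6 = 12.
Actual frame index = 11832 − 12 = 11820.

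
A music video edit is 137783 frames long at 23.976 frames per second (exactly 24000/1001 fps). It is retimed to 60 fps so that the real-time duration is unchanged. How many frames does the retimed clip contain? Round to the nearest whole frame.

344802 frames

Frames at target rate = 137783 × (60) / (24000/1001) = 137920783/400 ≈ 344801.958.
Nearest whole frame: 344802.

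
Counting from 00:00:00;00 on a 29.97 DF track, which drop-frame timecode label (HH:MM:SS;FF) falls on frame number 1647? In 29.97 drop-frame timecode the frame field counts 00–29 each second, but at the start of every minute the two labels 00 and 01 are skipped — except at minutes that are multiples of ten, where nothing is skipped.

00:00:54;27

Each 10-minute DF block holds 10 × 60 × 30 − 9 × 2 = 17982 frames. 1647 ÷ 17982 → 0 full blocks, remainder 1647.
Within the partial block the first minute is 1800 frames and each further minute 1798, so 0 further minute boundaries passed. Total skipped labels = 18 × 0 + 2 × 0 = 0.
Non-drop label index = 1647 + 0 = 1647; at 30 labels/s that is 00:00:54:27, i.e. DF 00:00:54;27.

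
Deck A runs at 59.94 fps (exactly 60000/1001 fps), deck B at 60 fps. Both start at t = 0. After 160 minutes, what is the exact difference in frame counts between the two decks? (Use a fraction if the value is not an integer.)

576000/1001 frames

160 min = 9600 s.
A emits 60000/1001 × 9600 = 576000000/1001 frames; B emits 60 × 9600 = 576000.
Difference = 576000/1001 frames (≈ 575.4246); B is ahead of A.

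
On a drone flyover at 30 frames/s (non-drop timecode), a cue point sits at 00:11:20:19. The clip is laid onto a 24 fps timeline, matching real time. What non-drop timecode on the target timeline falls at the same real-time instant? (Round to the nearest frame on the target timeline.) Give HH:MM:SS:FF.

00:11:20:15

Source frame index: (0×3600 + 11×60 + 20) × 30 + 19 = 20419.
Real time: 20419 / (30) = 20419/30 s.
Target frame: (20419/30) × (24) = 81676/5 ≈ 16335.200 → 16335.
At 24 labels/s: frame 16335 → 00:11:20:15.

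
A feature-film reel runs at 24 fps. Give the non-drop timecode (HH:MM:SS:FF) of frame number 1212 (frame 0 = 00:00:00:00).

00:00:50:12

1212 ÷ 24 = 50 full seconds, remainder 12 frames.
50 s = 0 h 0 min 50 s.
Timecode: 00:00:50:12.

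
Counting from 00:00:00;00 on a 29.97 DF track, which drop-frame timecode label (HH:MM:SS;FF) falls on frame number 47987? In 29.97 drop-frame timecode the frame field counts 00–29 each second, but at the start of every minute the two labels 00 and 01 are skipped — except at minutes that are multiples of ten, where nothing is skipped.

Ten DF minutes hold 17982 frames, so frame 47987 lies in block 2 (frames 35964–53945) with 12023 frames into that block.
The block's first minute is 1800 frames and the rest 1798 each; 12023 frames reaches minute 6, so 2 × 18 + 6 × 2 = 48 labels have been skipped so far.
Adding those back, label number 47987 + 48 = 48035 at 30 labels/s is 1601 s + 5 f = 0 h 26 min 41 s frame 5, i.e. 00:26:41;05.

00:26:41;05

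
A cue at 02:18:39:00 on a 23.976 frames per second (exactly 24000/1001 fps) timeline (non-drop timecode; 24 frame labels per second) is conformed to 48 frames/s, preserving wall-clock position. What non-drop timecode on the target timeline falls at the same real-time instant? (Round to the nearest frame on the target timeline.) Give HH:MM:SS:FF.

Source frame index: (2×3600 + 18×60 + 39) × 24 + 0 = 199656.
Real time: 199656 / (24000/1001) = 8327319/1000 s.
Target frame: (8327319/1000) × (48) = 49963914/125 ≈ 399711.312 → 399711.
At 48 labels/s: frame 399711 → 02:18:47:15.

02:18:47:15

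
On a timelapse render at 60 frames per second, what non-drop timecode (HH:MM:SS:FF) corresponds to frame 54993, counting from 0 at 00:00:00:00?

00:15:16:33

54993 ÷ 60 = 916 full seconds, remainder 33 frames.
916 s = 0 h 15 min 16 s.
Timecode: 00:15:16:33.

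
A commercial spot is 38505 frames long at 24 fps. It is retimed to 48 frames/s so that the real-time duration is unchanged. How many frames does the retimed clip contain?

77010 frames

Target frames = source frames × (target rate / source rate) = 38505 × (48)/(24) = 38505 × 2 = 77010.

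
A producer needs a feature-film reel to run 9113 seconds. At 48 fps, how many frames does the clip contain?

437424 frames

Frames = 9113 × 48 = 437424.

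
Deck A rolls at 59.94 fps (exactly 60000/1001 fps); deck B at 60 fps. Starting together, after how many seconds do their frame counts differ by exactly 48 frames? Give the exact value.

The gap grows by |60 − 60000/1001| = 60/1001 frames per second.
Time for a 48-frame gap: 48 ÷ (60/1001) = 800.8 s.

800.8 seconds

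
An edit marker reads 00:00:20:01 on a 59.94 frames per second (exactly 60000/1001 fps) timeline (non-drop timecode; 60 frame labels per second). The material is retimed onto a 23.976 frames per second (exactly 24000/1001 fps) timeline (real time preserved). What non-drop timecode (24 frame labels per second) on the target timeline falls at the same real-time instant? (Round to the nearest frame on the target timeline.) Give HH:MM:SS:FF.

00:00:20:00

Source frame index: (0×3600 + 0×60 + 20) × 60 + 1 = 1201.
Real time: 1201 / (60000/1001) = 1202201/60000 s.
Target frame: (1202201/60000) × (24000/1001) = 2402/5 ≈ 480.400 → 480.
At 24 labels/s: frame 480 → 00:00:20:00.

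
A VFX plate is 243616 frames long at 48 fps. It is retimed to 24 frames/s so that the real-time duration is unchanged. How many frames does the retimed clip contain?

Target frames = source frames × (target rate / source rate) = 243616 × (24)/(48) = 243616 × 1/2 = 121808.

121808 frames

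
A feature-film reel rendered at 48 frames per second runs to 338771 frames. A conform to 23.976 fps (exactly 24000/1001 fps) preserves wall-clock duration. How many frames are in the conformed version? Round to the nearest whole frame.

Frames at target rate = 338771 × (24000/1001) / (48) = 169385500/1001 ≈ 169216.284.
Nearest whole frame: 169216.

169216 frames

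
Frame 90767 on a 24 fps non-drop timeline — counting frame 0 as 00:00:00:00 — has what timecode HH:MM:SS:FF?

90767 ÷ 24 = 3781 full seconds, remainder 23 frames.
3781 s = 1 h 3 min 1 s.
Timecode: 01:03:01:23.

01:03:01:23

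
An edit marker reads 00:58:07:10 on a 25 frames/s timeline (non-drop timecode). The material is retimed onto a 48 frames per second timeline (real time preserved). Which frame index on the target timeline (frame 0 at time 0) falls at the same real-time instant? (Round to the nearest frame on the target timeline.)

Source frame index: (0×3600 + 58×60 + 7) × 25 + 10 = 87185.
Real time: 87185 / (25) = 17437/5 s.
Target frame: (17437/5) × (48) = 836976/5 ≈ 167395.200 → 167395.

frame 167395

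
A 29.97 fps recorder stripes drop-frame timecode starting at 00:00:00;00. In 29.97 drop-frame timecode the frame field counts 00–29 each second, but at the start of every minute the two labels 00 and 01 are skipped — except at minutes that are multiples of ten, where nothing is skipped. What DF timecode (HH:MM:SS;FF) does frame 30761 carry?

00:17:06;13

Each 10-minute DF block holds 10 × 60 × 30 − 9 × 2 = 17982 frames. 30761 ÷ 17982 → 1 full block, remainder 12779.
Within the partial block the first minute is 1800 frames and each further minute 1798, so 7 further minute boundaries passed. Total skipped labels = 18 × 1 + 2 × 7 = 32.
Non-drop label index = 30761 + 32 = 30793; at 30 labels/s that is 00:17:06:13, i.e. DF 00:17:06;13.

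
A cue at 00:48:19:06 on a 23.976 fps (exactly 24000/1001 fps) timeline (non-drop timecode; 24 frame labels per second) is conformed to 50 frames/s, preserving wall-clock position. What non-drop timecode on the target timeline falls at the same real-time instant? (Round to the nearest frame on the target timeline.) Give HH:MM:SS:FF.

00:48:22:07

Source frame index: (0×3600 + 48×60 + 19) × 24 + 6 = 69582.
Real time: 69582 / (24000/1001) = 11608597/4000 s.
Target frame: (11608597/4000) × (50) = 11608597/80 ≈ 145107.462 → 145107.
At 50 labels/s: frame 145107 → 00:48:22:07.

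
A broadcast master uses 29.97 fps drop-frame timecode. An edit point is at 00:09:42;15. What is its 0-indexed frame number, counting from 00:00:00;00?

As if non-drop at 30 labels/s: (0 × 3600 + 9 × 60 + 42) × 30 + 15 = 17475.
Minute boundaries passed: 9; those not divisible by 10: 9 − 0 = 9; dropped labels = 2 × 9 = 18.
Actual frame index = 17475 − 18 = 17457.

17457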